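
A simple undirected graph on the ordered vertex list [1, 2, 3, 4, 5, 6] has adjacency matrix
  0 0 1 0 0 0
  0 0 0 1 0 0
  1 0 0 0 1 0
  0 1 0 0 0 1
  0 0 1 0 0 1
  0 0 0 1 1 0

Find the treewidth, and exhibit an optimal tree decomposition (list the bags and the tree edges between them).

Treewidth 1.
One such decomposition:
Bags: B1 = {2, 4}  B2 = {4, 6}  B3 = {5, 6}  B4 = {3, 5}  B5 = {1, 3}
Tree: B1–B2, B2–B3, B3–B4, B4–B5

The largest bag has 2 vertices, giving width 1; this decomposition certifies tw(G) ≤ 1. Any graph with an edge has treewidth ≥ 1, and G has the edge 2–4. Hence tw(G) = 1 exactly.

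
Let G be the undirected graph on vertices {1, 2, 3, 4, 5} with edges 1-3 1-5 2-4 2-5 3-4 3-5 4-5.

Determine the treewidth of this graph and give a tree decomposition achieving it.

The largest bag has 3 vertices, giving width 2; this decomposition certifies tw(G) ≤ 2. For the lower bound, the 3 vertices {2, 4, 5} are pairwise adjacent, and any tree decomposition puts a clique entirely inside one bag — forcing width ≥ 2. Therefore the treewidth is 2.

Treewidth 2.
One such decomposition:
Bags: B1 = {1, 3, 5}  B2 = {3, 4, 5}  B3 = {2, 4, 5}
Tree: B1–B2, B2–B3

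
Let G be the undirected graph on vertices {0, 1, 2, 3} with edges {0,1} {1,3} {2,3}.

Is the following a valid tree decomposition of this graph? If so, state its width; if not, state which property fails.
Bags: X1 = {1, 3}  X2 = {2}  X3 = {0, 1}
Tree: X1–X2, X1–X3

No — edge (3,2) lies in no bag.

A tree decomposition must satisfy three properties: every vertex lies in some bag; for every edge, both endpoints lie together in some bag; and for every vertex, the bags containing it form a connected subtree. Here edge (3,2) lies in no bag, so the decomposition is invalid.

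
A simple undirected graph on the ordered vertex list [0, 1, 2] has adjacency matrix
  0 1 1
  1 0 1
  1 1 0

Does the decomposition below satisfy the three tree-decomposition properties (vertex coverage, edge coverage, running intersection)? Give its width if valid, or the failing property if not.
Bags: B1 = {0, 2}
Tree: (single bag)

No — vertex 1 appears in no bag.

A tree decomposition must satisfy three properties: every vertex lies in some bag; for every edge, both endpoints lie together in some bag; and for every vertex, the bags containing it form a connected subtree. Here vertex 1 appears in no bag, so the decomposition is invalid.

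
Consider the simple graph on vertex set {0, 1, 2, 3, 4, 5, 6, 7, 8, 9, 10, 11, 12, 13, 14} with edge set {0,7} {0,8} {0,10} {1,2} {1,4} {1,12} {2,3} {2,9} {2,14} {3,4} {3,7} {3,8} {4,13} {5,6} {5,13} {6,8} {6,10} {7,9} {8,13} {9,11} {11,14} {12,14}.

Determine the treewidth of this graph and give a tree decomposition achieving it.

The largest bag has 4 vertices, giving width 3; this decomposition certifies tw(G) ≤ 3. For the lower bound: the 4 vertex sets {5,6,10}, {13}, {8}, {0,3,4,7} are disjoint, each induces a connected subgraph, and every pair is joined by at least one edge of G. Contracting each set to a single vertex therefore yields K_{4} as a minor, and since treewidth is minor-monotone, tw(G) ≥ tw(K_{4}) = 3. Combining the bounds, tw(G) = 3.

Treewidth 3.
Bags: B1 = {5, 6, 10, 13}  B2 = {6, 8, 10, 13}  B3 = {0, 8, 10, 13}  B4 = {0, 4, 8, 13}  B5 = {0, 3, 4, 8}  B6 = {0, 3, 4, 7}  B7 = {1, 3, 4, 7}  B8 = {1, 2, 3, 7}  B9 = {1, 2, 7, 9}  B10 = {1, 2, 9, 12}  B11 = {2, 9, 12, 14}  B12 = {9, 11, 12, 14}
Tree: B1–B2, B2–B3, B3–B4, B4–B5, B5–B6, B6–B7, B7–B8, B8–B9, B9–B10, B10–B11, B11–B12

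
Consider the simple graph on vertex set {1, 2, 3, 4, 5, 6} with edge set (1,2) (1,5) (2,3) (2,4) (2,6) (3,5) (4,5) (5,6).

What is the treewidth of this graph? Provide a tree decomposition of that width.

Treewidth 2.
Bags: B1 = {1, 2, 5}  B2 = {2, 4, 5}  B3 = {2, 3, 5}  B4 = {2, 5, 6}
Tree: B1–B2, B2–B3, B3–B4

Each bag holds 3 vertices, so the decomposition has width 2, which upper-bounds the treewidth. For the lower bound, G contains the cycle 1–5–4–2–1, so G is not a forest; only forests have treewidth ≤ 1, hence tw(G) ≥ 2. Hence tw(G) = 2 exactly.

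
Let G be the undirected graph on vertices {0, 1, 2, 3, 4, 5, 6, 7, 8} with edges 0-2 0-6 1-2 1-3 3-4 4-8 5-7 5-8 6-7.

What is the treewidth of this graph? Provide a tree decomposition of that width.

Treewidth 2.
One optimal decomposition is:
Bags: B1 = {3, 4, 8}  B2 = {1, 3, 8}  B3 = {1, 2, 8}  B4 = {0, 2, 8}  B5 = {0, 6, 8}  B6 = {6, 7, 8}  B7 = {5, 7, 8}
Tree: B1–B2, B2–B3, B3–B4, B4–B5, B5–B6, B6–B7

Every bag has size at most 3, so the width is 3 − 1 = 2 and tw(G) ≤ 2. The edges 8–4–3–1–2–0–6–7–5–8 form a cycle, so G is not a tree and its treewidth is at least 2. Hence tw(G) = 2 exactly.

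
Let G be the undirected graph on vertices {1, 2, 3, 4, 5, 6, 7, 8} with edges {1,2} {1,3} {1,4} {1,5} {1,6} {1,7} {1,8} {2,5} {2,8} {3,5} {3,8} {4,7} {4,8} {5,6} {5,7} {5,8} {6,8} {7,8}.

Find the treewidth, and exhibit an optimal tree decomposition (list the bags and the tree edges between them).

Each bag holds 4 vertices, so the decomposition has width 3, which upper-bounds the treewidth. For the lower bound, the 4 vertices {1, 4, 7, 8} are pairwise adjacent, and any tree decomposition puts a clique entirely inside one bag — forcing width ≥ 3. The upper and lower bounds meet at 3, so that is the treewidth.

Treewidth 3.
One optimal decomposition is:
Bags: B1 = {1, 5, 7, 8}  B2 = {1, 3, 5, 8}  B3 = {1, 5, 6, 8}  B4 = {1, 4, 7, 8}  B5 = {1, 2, 5, 8}
Tree: B1–B2, B1–B3, B1–B4, B2–B5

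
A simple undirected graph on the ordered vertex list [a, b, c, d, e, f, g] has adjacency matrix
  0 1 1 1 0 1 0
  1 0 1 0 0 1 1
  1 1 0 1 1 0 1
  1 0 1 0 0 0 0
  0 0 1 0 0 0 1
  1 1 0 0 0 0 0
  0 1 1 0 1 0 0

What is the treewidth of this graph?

2

A width-2 tree decomposition is:
Bags: B1 = {b, c, g}  B2 = {a, b, c}  B3 = {a, c, d}  B4 = {a, b, f}  B5 = {c, e, g}
Tree: B1–B2, B2–B3, B2–B4, B1–B5
The largest bag has 3 vertices, giving width 2; this decomposition certifies tw(G) ≤ 2. On the other hand G contains the 3-clique {a, c, d}. A clique must lie in a single bag of any decomposition, so no decomposition can have width below 2. The upper and lower bounds meet at 2, so that is the treewidth.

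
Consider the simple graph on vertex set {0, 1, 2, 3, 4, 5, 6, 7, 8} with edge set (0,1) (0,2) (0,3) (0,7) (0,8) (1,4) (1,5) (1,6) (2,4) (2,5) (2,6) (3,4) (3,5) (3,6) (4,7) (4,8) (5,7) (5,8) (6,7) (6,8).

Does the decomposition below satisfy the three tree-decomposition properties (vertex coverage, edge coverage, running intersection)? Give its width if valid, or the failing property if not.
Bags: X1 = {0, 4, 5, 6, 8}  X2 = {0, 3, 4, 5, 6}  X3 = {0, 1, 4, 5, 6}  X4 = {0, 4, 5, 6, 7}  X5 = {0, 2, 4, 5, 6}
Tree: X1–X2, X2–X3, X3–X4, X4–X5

Vertex coverage: the bags together contain {0, 1, 2, 3, 4, 5, 6, 7, 8}, the full vertex set. Edge coverage: each edge of G has both endpoints in at least one bag. Running intersection: for every vertex, the bags containing it form a connected subtree. All three properties hold, so this is a valid tree decomposition of width max|bag| − 1 = 4, and hence tw(G) ≤ 4.

Yes; width 4.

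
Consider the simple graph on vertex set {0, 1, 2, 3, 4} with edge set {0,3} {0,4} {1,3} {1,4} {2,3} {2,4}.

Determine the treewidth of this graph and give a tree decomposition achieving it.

Every bag has size at most 3, so the width is 3 − 1 = 2 and tw(G) ≤ 2. Since 4–0–3–2–4 is a cycle in G, G is not acyclic. Forests are exactly the graphs of treewidth ≤ 1, so tw(G) ≥ 2. Therefore the treewidth is 2.

Treewidth 2.
Bags: B1 = {0, 3, 4}  B2 = {2, 3, 4}  B3 = {1, 3, 4}
Tree: B1–B2, B2–B3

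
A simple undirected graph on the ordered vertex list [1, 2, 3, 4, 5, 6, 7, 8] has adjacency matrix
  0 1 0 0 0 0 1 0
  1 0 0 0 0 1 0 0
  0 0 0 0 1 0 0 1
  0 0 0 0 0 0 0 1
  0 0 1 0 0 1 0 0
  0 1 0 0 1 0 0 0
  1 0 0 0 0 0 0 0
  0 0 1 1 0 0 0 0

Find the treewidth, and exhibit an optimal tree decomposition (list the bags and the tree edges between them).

Each bag holds 2 vertices, so the decomposition has width 1, which upper-bounds the treewidth. Any graph with an edge has treewidth ≥ 1, and G has the edge 7–1. Combining the bounds, tw(G) = 1.

Treewidth 1.
One such decomposition:
Bags: B1 = {1, 7}  B2 = {1, 2}  B3 = {2, 6}  B4 = {5, 6}  B5 = {3, 5}  B6 = {3, 8}  B7 = {4, 8}
Tree: B1–B2, B2–B3, B3–B4, B4–B5, B5–B6, B6–B7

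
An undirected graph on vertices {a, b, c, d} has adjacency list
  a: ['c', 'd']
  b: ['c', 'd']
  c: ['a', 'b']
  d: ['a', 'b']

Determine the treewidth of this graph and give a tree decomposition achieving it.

Each bag holds 3 vertices, so the decomposition has width 2, which upper-bounds the treewidth. The edges a–c–b–d–a form a cycle, so G is not a tree and its treewidth is at least 2. Combining the bounds, tw(G) = 2.

Treewidth 2.
Bags: B1 = {a, b, c}  B2 = {a, b, d}
Tree: B1–B2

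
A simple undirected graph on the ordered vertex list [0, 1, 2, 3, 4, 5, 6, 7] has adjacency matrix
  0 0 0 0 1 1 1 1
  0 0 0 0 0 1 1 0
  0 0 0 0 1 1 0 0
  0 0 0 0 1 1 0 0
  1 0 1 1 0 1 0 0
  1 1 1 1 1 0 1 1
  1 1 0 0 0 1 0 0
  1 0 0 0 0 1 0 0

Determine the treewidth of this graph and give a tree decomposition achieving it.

Treewidth 2.
Bags: B1 = {0, 4, 5}  B2 = {2, 4, 5}  B3 = {0, 5, 6}  B4 = {1, 5, 6}  B5 = {0, 5, 7}  B6 = {3, 4, 5}
Tree: B1–B2, B1–B3, B3–B4, B1–B5, B1–B6

Every bag has size at most 3, so the width is 3 − 1 = 2 and tw(G) ≤ 2. Conversely, {0, 4, 5} is a clique of size 3, and the vertices of any clique must share a bag in every tree decomposition; so some bag has ≥ 3 vertices and tw(G) ≥ 2. Hence tw(G) = 2 exactly.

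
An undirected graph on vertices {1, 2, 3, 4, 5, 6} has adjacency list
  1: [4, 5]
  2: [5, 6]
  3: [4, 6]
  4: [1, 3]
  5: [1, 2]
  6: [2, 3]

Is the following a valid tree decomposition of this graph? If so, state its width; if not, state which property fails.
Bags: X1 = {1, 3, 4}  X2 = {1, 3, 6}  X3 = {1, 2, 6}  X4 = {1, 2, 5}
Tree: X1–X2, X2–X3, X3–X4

Yes; width 2.

Checking the three conditions: (i) the bags cover all of {1, 2, 3, 4, 5, 6}; (ii) for each edge, some bag contains both endpoints; (iii) the bags containing any fixed vertex form a subtree. All hold, so the decomposition is valid with width 3 − 1 = 2.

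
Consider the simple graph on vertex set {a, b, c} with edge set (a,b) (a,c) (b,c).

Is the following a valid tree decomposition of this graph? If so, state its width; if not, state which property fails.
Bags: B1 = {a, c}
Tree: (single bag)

A tree decomposition must satisfy three properties: every vertex lies in some bag; for every edge, both endpoints lie together in some bag; and for every vertex, the bags containing it form a connected subtree. Here vertex b appears in no bag, so the decomposition is invalid.

No — vertex b appears in no bag.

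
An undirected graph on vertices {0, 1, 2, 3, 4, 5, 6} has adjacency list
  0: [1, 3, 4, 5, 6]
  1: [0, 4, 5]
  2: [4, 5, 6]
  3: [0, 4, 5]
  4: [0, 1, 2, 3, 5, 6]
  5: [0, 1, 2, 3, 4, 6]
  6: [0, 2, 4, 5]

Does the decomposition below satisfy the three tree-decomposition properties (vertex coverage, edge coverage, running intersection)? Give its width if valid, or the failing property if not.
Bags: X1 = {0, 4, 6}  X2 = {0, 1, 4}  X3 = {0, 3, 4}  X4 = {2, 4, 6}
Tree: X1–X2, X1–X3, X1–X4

No — vertex 5 appears in no bag.

A tree decomposition must satisfy three properties: every vertex lies in some bag; for every edge, both endpoints lie together in some bag; and for every vertex, the bags containing it form a connected subtree. Here vertex 5 appears in no bag, so the decomposition is invalid.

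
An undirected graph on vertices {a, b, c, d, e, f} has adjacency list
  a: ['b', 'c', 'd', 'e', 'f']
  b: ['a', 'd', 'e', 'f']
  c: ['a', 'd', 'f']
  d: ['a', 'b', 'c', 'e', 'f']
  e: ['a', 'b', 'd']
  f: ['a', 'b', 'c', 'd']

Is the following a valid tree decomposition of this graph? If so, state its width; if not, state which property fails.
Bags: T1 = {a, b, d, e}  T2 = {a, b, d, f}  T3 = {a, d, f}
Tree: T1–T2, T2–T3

A tree decomposition must satisfy three properties: every vertex lies in some bag; for every edge, both endpoints lie together in some bag; and for every vertex, the bags containing it form a connected subtree. Here vertex c appears in no bag, so the decomposition is invalid.

No — vertex c appears in no bag.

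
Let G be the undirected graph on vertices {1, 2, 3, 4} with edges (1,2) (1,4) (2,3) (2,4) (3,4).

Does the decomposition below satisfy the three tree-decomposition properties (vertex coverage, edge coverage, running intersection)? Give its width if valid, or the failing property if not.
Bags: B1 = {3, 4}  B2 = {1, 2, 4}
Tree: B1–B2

No — edge (2,3) lies in no bag.

A tree decomposition must satisfy three properties: every vertex lies in some bag; for every edge, both endpoints lie together in some bag; and for every vertex, the bags containing it form a connected subtree. Here edge (2,3) lies in no bag, so the decomposition is invalid.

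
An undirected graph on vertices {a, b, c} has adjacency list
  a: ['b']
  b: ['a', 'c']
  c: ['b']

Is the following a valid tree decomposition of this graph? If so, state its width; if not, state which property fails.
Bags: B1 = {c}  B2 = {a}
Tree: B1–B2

No — vertex b appears in no bag.

A tree decomposition must satisfy three properties: every vertex lies in some bag; for every edge, both endpoints lie together in some bag; and for every vertex, the bags containing it form a connected subtree. Here vertex b appears in no bag, so the decomposition is invalid.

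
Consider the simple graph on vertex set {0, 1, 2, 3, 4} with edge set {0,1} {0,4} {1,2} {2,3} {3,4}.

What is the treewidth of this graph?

2

A width-2 tree decomposition is:
Bags: B1 = {1, 2, 3}  B2 = {1, 3, 4}  B3 = {0, 1, 4}
Tree: B1–B2, B2–B3
The largest bag has 3 vertices, giving width 2; this decomposition certifies tw(G) ≤ 2. Since 1–2–3–4–0–1 is a cycle in G, G is not acyclic. Forests are exactly the graphs of treewidth ≤ 1, so tw(G) ≥ 2. Combining the bounds, tw(G) = 2.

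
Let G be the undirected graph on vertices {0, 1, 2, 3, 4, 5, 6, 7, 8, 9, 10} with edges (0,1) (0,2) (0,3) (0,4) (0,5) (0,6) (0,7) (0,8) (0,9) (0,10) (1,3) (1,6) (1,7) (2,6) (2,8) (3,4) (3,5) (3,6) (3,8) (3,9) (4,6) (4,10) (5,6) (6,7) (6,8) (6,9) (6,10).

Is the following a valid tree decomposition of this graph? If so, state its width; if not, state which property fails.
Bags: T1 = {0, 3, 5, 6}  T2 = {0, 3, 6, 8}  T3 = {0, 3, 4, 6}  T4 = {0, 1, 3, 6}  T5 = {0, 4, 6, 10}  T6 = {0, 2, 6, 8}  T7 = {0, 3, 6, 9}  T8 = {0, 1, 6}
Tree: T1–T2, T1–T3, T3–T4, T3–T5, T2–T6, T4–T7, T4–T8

No — vertex 7 appears in no bag.

A tree decomposition must satisfy three properties: every vertex lies in some bag; for every edge, both endpoints lie together in some bag; and for every vertex, the bags containing it form a connected subtree. Here vertex 7 appears in no bag, so the decomposition is invalid.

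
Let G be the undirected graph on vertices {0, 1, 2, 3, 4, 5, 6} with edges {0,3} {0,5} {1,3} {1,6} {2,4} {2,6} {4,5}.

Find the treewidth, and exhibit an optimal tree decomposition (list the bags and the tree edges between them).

Treewidth 2.
One such decomposition:
Bags: B1 = {0, 4, 5}  B2 = {0, 3, 4}  B3 = {1, 3, 4}  B4 = {1, 4, 6}  B5 = {2, 4, 6}
Tree: B1–B2, B2–B3, B3–B4, B4–B5

The largest bag has 3 vertices, giving width 2; this decomposition certifies tw(G) ≤ 2. Since 4–5–0–3–1–6–2–4 is a cycle in G, G is not acyclic. Forests are exactly the graphs of treewidth ≤ 1, so tw(G) ≥ 2. Hence tw(G) = 2 exactly.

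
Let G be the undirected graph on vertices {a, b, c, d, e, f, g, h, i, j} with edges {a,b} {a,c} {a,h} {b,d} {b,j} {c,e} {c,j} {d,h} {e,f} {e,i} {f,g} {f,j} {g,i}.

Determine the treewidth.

A width-2 tree decomposition is:
Bags: B1 = {b, d, h}  B2 = {a, b, h}  B3 = {a, b, j}  B4 = {a, c, j}  B5 = {c, f, j}  B6 = {c, e, f}  B7 = {e, f, g}  B8 = {e, g, i}
Tree: B1–B2, B2–B3, B3–B4, B4–B5, B5–B6, B6–B7, B7–B8
Each bag holds 3 vertices, so the decomposition has width 2, which upper-bounds the treewidth. For the lower bound, G contains the cycle d–h–a–b–d, so G is not a forest; only forests have treewidth ≤ 1, hence tw(G) ≥ 2. The upper and lower bounds meet at 2, so that is the treewidth.

2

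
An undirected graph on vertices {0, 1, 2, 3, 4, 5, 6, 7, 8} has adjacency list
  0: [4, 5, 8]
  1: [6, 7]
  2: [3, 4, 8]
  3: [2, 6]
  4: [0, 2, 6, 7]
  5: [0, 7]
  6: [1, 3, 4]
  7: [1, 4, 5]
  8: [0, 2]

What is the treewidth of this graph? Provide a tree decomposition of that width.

Treewidth 3.
One optimal decomposition is:
Bags: B1 = {2, 3, 6, 8}  B2 = {2, 4, 6, 8}  B3 = {0, 4, 6, 8}  B4 = {0, 1, 4, 6}  B5 = {0, 1, 4, 7}  B6 = {0, 1, 5, 7}
Tree: B1–B2, B2–B3, B3–B4, B4–B5, B5–B6

The largest bag has 4 vertices, giving width 3; this decomposition certifies tw(G) ≤ 3. For the lower bound: the 4 vertex sets {2,3,8}, {6}, {4}, {0,1,5,7} are disjoint, each induces a connected subgraph, and every pair is joined by at least one edge of G. Contracting each set to a single vertex therefore yields K_{4} as a minor, and since treewidth is minor-monotone, tw(G) ≥ tw(K_{4}) = 3. The upper and lower bounds meet at 3, so that is the treewidth.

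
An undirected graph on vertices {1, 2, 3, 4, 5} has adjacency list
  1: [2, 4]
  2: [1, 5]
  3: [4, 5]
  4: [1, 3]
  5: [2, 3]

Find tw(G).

2

A width-2 tree decomposition is:
Bags: B1 = {3, 4, 5}  B2 = {2, 4, 5}  B3 = {1, 2, 4}
Tree: B1–B2, B2–B3
The largest bag has 3 vertices, giving width 2; this decomposition certifies tw(G) ≤ 2. For the lower bound, G contains the cycle 4–3–5–2–1–4, so G is not a forest; only forests have treewidth ≤ 1, hence tw(G) ≥ 2. Combining the bounds, tw(G) = 2.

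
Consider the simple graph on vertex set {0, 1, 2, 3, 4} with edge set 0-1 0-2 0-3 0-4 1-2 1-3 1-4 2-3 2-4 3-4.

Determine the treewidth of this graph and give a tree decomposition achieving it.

With just one bag of size 5, the width is 5 − 1 = 4, so tw(G) ≤ 4. For the lower bound, the 5 vertices {0, 1, 2, 3, 4} are pairwise adjacent, and any tree decomposition puts a clique entirely inside one bag — forcing width ≥ 4. Combining the bounds, tw(G) = 4.

Treewidth 4.
One such decomposition:
Bags: B1 = {0, 1, 2, 3, 4}
Tree: (single bag)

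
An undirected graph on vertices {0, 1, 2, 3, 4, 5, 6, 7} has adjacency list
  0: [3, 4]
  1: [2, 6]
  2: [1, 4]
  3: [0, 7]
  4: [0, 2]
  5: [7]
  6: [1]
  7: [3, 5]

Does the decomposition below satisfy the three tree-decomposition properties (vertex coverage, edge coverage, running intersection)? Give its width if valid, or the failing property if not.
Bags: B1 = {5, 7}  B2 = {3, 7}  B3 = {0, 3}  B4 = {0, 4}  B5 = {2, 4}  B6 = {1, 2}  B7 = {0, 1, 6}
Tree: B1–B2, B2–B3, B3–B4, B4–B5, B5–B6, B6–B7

A tree decomposition must satisfy three properties: every vertex lies in some bag; for every edge, both endpoints lie together in some bag; and for every vertex, the bags containing it form a connected subtree. Here bags containing vertex 0 are not connected in the tree, so the decomposition is invalid.

No — bags containing vertex 0 are not connected in the tree.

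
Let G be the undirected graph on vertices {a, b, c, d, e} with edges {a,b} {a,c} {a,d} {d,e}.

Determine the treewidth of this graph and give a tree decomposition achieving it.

Treewidth 1.
One optimal decomposition is:
Bags: B1 = {a, b}  B2 = {a, d}  B3 = {d, e}  B4 = {a, c}
Tree: B1–B2, B2–B3, B2–B4

The largest bag has 2 vertices, giving width 1; this decomposition certifies tw(G) ≤ 1. G has an edge, so its treewidth is at least 1. Hence tw(G) = 1 exactly.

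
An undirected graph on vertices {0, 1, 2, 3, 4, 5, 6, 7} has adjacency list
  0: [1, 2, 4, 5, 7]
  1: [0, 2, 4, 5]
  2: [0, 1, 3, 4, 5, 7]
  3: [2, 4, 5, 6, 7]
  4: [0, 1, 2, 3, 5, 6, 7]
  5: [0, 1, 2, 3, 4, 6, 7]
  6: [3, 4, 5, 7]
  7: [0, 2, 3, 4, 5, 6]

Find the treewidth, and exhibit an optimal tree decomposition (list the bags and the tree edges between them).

The largest bag has 5 vertices, giving width 4; this decomposition certifies tw(G) ≤ 4. On the other hand G contains the 5-clique {0, 1, 2, 4, 5}. A clique must lie in a single bag of any decomposition, so no decomposition can have width below 4. The upper and lower bounds meet at 4, so that is the treewidth.

Treewidth 4.
Bags: B1 = {2, 3, 4, 5, 7}  B2 = {0, 2, 4, 5, 7}  B3 = {0, 1, 2, 4, 5}  B4 = {3, 4, 5, 6, 7}
Tree: B1–B2, B2–B3, B1–B4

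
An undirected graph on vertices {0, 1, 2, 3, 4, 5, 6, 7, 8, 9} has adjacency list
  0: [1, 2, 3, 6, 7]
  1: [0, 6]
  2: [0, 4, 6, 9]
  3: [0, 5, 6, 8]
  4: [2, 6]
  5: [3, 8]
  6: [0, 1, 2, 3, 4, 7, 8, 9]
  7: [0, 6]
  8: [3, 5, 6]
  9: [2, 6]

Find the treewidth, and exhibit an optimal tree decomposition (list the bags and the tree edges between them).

Treewidth 2.
Bags: B1 = {0, 2, 6}  B2 = {0, 3, 6}  B3 = {3, 6, 8}  B4 = {2, 4, 6}  B5 = {0, 6, 7}  B6 = {0, 1, 6}  B7 = {3, 5, 8}  B8 = {2, 6, 9}
Tree: B1–B2, B2–B3, B1–B4, B2–B5, B2–B6, B3–B7, B4–B8

Each bag holds 3 vertices, so the decomposition has width 2, which upper-bounds the treewidth. On the other hand G contains the 3-clique {3, 5, 8}. A clique must lie in a single bag of any decomposition, so no decomposition can have width below 2. Hence tw(G) = 2 exactly.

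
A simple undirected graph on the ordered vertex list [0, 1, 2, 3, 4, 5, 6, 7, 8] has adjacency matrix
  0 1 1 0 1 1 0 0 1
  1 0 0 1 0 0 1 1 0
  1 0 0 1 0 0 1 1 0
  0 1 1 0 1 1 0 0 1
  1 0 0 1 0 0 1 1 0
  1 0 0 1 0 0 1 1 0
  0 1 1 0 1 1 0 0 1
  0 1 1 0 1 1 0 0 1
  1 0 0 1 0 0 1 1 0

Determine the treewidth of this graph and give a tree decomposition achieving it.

Treewidth 4.
Bags: B1 = {0, 2, 3, 6, 7}  B2 = {0, 3, 6, 7, 8}  B3 = {0, 1, 3, 6, 7}  B4 = {0, 3, 5, 6, 7}  B5 = {0, 3, 4, 6, 7}
Tree: B1–B2, B2–B3, B3–B4, B4–B5

Each bag holds 5 vertices, so the decomposition has width 4, which upper-bounds the treewidth. For the lower bound: the 5 vertex sets {2,7}, {6,8}, {0,1}, {3}, {5} are disjoint, each induces a connected subgraph, and every pair is joined by at least one edge of G. Contracting each set to a single vertex therefore yields K_{5} as a minor, and since treewidth is minor-monotone, tw(G) ≥ tw(K_{5}) = 4. Therefore the treewidth is 4.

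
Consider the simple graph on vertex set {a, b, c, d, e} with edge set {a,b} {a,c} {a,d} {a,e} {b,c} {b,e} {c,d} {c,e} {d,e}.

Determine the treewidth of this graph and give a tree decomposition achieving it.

Treewidth 3.
Bags: B1 = {a, b, c, e}  B2 = {a, c, d, e}
Tree: B1–B2

Each bag holds 4 vertices, so the decomposition has width 3, which upper-bounds the treewidth. Conversely, {a, c, d, e} is a clique of size 4, and the vertices of any clique must share a bag in every tree decomposition; so some bag has ≥ 4 vertices and tw(G) ≥ 3. Therefore the treewidth is 3.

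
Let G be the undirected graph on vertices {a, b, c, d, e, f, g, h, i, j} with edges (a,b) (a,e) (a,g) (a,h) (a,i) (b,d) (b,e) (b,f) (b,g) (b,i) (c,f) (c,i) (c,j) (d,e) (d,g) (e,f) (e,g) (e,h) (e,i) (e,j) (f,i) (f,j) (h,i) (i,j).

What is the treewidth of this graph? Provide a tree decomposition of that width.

Each bag holds 4 vertices, so the decomposition has width 3, which upper-bounds the treewidth. For the lower bound, the 4 vertices {e, f, i, j} are pairwise adjacent, and any tree decomposition puts a clique entirely inside one bag — forcing width ≥ 3. Hence tw(G) = 3 exactly.

Treewidth 3.
Bags: B1 = {b, e, f, i}  B2 = {e, f, i, j}  B3 = {a, b, e, i}  B4 = {a, e, h, i}  B5 = {c, f, i, j}  B6 = {a, b, e, g}  B7 = {b, d, e, g}
Tree: B1–B2, B1–B3, B3–B4, B2–B5, B3–B6, B6–B7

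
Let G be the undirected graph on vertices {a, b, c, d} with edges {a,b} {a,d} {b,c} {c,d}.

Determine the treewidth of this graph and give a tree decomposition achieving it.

Every bag has size at most 3, so the width is 3 − 1 = 2 and tw(G) ≤ 2. Since d–a–b–c–d is a cycle in G, G is not acyclic. Forests are exactly the graphs of treewidth ≤ 1, so tw(G) ≥ 2. Combining the bounds, tw(G) = 2.

Treewidth 2.
Bags: B1 = {a, b, d}  B2 = {b, c, d}
Tree: B1–B2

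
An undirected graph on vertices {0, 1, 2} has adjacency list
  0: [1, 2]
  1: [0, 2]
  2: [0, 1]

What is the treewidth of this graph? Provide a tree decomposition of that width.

With just one bag of size 3, the width is 3 − 1 = 2, so tw(G) ≤ 2. For the lower bound, the 3 vertices {0, 1, 2} are pairwise adjacent, and any tree decomposition puts a clique entirely inside one bag — forcing width ≥ 2. Hence tw(G) = 2 exactly.

Treewidth 2.
One such decomposition:
Bags: B1 = {0, 1, 2}
Tree: (single bag)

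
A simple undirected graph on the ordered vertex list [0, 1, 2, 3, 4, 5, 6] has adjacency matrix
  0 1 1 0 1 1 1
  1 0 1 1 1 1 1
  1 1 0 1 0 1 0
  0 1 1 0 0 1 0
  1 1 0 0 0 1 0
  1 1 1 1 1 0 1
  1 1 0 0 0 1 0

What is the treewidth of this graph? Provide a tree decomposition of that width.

Treewidth 3.
One optimal decomposition is:
Bags: B1 = {0, 1, 5, 6}  B2 = {0, 1, 4, 5}  B3 = {0, 1, 2, 5}  B4 = {1, 2, 3, 5}
Tree: B1–B2, B1–B3, B3–B4

The largest bag has 4 vertices, giving width 3; this decomposition certifies tw(G) ≤ 3. Conversely, {0, 1, 2, 5} is a clique of size 4, and the vertices of any clique must share a bag in every tree decomposition; so some bag has ≥ 4 vertices and tw(G) ≥ 3. Therefore the treewidth is 3.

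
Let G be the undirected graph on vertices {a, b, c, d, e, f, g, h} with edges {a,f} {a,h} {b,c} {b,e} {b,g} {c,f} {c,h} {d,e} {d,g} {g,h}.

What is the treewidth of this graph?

2

A width-2 tree decomposition is:
Bags: B1 = {a, c, f}  B2 = {a, c, h}  B3 = {b, c, h}  B4 = {b, g, h}  B5 = {b, e, g}  B6 = {d, e, g}
Tree: B1–B2, B2–B3, B3–B4, B4–B5, B5–B6
The largest bag has 3 vertices, giving width 2; this decomposition certifies tw(G) ≤ 2. The edges f–a–h–c–f form a cycle, so G is not a tree and its treewidth is at least 2. Therefore the treewidth is 2.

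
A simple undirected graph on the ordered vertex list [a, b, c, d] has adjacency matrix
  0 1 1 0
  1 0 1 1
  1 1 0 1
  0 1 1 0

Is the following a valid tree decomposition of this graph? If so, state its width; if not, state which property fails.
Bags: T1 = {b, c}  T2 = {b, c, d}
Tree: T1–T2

No — vertex a appears in no bag.

A tree decomposition must satisfy three properties: every vertex lies in some bag; for every edge, both endpoints lie together in some bag; and for every vertex, the bags containing it form a connected subtree. Here vertex a appears in no bag, so the decomposition is invalid.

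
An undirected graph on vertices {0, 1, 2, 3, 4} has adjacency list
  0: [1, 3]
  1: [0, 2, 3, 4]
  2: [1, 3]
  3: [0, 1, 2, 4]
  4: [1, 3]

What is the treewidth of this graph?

A width-2 tree decomposition is:
Bags: B1 = {1, 2, 3}  B2 = {1, 3, 4}  B3 = {0, 1, 3}
Tree: B1–B2, B1–B3
Each bag holds 3 vertices, so the decomposition has width 2, which upper-bounds the treewidth. For the lower bound, the 3 vertices {0, 1, 3} are pairwise adjacent, and any tree decomposition puts a clique entirely inside one bag — forcing width ≥ 2. Hence tw(G) = 2 exactly.

2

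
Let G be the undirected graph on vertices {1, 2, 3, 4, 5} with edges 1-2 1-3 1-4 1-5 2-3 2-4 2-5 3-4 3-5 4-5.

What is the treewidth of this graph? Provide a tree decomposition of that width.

Treewidth 4.
One such decomposition:
Bags: B1 = {1, 2, 3, 4, 5}
Tree: (single bag)

With just one bag of size 5, the width is 5 − 1 = 4, so tw(G) ≤ 4. On the other hand G contains the 5-clique {1, 2, 3, 4, 5}. A clique must lie in a single bag of any decomposition, so no decomposition can have width below 4. The upper and lower bounds meet at 4, so that is the treewidth.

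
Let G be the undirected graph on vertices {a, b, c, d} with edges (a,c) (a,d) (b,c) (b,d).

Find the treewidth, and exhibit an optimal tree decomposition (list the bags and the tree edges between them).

The largest bag has 3 vertices, giving width 2; this decomposition certifies tw(G) ≤ 2. Since b–c–a–d–b is a cycle in G, G is not acyclic. Forests are exactly the graphs of treewidth ≤ 1, so tw(G) ≥ 2. The upper and lower bounds meet at 2, so that is the treewidth.

Treewidth 2.
One optimal decomposition is:
Bags: B1 = {a, b, c}  B2 = {a, b, d}
Tree: B1–B2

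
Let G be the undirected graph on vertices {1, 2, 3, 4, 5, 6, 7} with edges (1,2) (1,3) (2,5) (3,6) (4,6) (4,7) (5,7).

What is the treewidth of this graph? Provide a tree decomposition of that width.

Treewidth 2.
One such decomposition:
Bags: B1 = {1, 2, 3}  B2 = {2, 3, 6}  B3 = {2, 4, 6}  B4 = {2, 4, 7}  B5 = {2, 5, 7}
Tree: B1–B2, B2–B3, B3–B4, B4–B5

Each bag holds 3 vertices, so the decomposition has width 2, which upper-bounds the treewidth. Since 2–1–3–6–4–7–5–2 is a cycle in G, G is not acyclic. Forests are exactly the graphs of treewidth ≤ 1, so tw(G) ≥ 2. Combining the bounds, tw(G) = 2.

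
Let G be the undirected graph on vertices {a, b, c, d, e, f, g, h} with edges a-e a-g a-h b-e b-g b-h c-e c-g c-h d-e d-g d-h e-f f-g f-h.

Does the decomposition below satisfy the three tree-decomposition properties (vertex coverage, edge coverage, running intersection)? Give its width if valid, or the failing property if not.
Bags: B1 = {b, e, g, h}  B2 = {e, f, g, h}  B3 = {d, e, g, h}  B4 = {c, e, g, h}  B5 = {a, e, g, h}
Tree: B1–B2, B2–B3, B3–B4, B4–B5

Every vertex of G appears in some bag (union = {a, b, c, d, e, f, g, h}); every edge is covered by a bag; and for each vertex v the set of bags containing v is connected in the bag tree. The decomposition is therefore valid. The largest bag has 4 vertices, so the width is 3.

Yes; width 3.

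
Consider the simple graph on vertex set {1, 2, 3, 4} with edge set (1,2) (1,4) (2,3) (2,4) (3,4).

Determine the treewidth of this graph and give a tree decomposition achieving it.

The largest bag has 3 vertices, giving width 2; this decomposition certifies tw(G) ≤ 2. Conversely, {1, 2, 4} is a clique of size 3, and the vertices of any clique must share a bag in every tree decomposition; so some bag has ≥ 3 vertices and tw(G) ≥ 2. The upper and lower bounds meet at 2, so that is the treewidth.

Treewidth 2.
Bags: B1 = {1, 2, 4}  B2 = {2, 3, 4}
Tree: B1–B2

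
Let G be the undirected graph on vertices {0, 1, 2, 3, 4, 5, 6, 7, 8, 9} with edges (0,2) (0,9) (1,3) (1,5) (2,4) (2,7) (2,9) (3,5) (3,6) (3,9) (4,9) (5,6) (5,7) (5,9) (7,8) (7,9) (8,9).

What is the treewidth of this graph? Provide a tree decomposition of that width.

Each bag holds 3 vertices, so the decomposition has width 2, which upper-bounds the treewidth. Conversely, {1, 3, 5} is a clique of size 3, and the vertices of any clique must share a bag in every tree decomposition; so some bag has ≥ 3 vertices and tw(G) ≥ 2. Combining the bounds, tw(G) = 2.

Treewidth 2.
One such decomposition:
Bags: B1 = {0, 2, 9}  B2 = {2, 7, 9}  B3 = {5, 7, 9}  B4 = {7, 8, 9}  B5 = {3, 5, 9}  B6 = {3, 5, 6}  B7 = {1, 3, 5}  B8 = {2, 4, 9}
Tree: B1–B2, B2–B3, B2–B4, B3–B5, B5–B6, B6–B7, B1–B8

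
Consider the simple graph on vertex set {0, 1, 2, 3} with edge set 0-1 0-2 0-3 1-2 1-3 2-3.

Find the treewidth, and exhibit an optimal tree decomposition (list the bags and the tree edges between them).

Treewidth 3.
One optimal decomposition is:
Bags: B1 = {0, 1, 2, 3}
Tree: (single bag)

With just one bag of size 4, the width is 4 − 1 = 3, so tw(G) ≤ 3. For the lower bound, the 4 vertices {0, 1, 2, 3} are pairwise adjacent, and any tree decomposition puts a clique entirely inside one bag — forcing width ≥ 3. Therefore the treewidth is 3.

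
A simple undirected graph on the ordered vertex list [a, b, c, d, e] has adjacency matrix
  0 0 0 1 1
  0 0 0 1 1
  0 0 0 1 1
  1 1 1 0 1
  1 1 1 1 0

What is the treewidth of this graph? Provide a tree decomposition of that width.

Treewidth 2.
One optimal decomposition is:
Bags: B1 = {a, d, e}  B2 = {b, d, e}  B3 = {c, d, e}
Tree: B1–B2, B1–B3

Every bag has size at most 3, so the width is 3 − 1 = 2 and tw(G) ≤ 2. On the other hand G contains the 3-clique {c, d, e}. A clique must lie in a single bag of any decomposition, so no decomposition can have width below 2. The upper and lower bounds meet at 2, so that is the treewidth.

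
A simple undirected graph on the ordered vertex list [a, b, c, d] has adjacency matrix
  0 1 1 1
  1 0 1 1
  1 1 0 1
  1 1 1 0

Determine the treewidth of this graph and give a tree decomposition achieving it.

With just one bag of size 4, the width is 4 − 1 = 3, so tw(G) ≤ 3. For the lower bound, the 4 vertices {a, b, c, d} are pairwise adjacent, and any tree decomposition puts a clique entirely inside one bag — forcing width ≥ 3. Therefore the treewidth is 3.

Treewidth 3.
One such decomposition:
Bags: B1 = {a, b, c, d}
Tree: (single bag)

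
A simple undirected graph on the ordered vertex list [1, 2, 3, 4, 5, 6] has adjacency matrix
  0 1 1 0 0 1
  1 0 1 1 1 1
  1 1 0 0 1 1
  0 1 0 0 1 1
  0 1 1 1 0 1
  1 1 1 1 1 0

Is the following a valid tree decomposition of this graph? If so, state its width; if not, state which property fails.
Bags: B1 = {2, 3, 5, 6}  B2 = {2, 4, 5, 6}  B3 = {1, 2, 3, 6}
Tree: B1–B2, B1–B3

Yes; width 3.

Vertex coverage: the bags together contain {1, 2, 3, 4, 5, 6}, the full vertex set. Edge coverage: each edge of G has both endpoints in at least one bag. Running intersection: for every vertex, the bags containing it form a connected subtree. All three properties hold, so this is a valid tree decomposition of width max|bag| − 1 = 3, and hence tw(G) ≤ 3.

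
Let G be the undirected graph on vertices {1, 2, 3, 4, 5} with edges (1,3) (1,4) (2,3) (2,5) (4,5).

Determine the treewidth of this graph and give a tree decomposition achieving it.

Treewidth 2.
One optimal decomposition is:
Bags: B1 = {1, 2, 3}  B2 = {1, 2, 4}  B3 = {2, 4, 5}
Tree: B1–B2, B2–B3

Each bag holds 3 vertices, so the decomposition has width 2, which upper-bounds the treewidth. For the lower bound, G contains the cycle 2–3–1–4–5–2, so G is not a forest; only forests have treewidth ≤ 1, hence tw(G) ≥ 2. Combining the bounds, tw(G) = 2.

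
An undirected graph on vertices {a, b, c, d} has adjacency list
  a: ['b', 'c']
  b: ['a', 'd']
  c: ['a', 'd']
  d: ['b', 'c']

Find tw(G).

2

A width-2 tree decomposition is:
Bags: B1 = {a, b, c}  B2 = {b, c, d}
Tree: B1–B2
Every bag has size at most 3, so the width is 3 − 1 = 2 and tw(G) ≤ 2. Since c–a–b–d–c is a cycle in G, G is not acyclic. Forests are exactly the graphs of treewidth ≤ 1, so tw(G) ≥ 2. The upper and lower bounds meet at 2, so that is the treewidth.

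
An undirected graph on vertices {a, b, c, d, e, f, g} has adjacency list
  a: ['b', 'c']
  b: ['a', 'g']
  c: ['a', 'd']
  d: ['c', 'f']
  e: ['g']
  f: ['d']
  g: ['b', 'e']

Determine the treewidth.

1

A width-1 tree decomposition is:
Bags: B1 = {d, f}  B2 = {c, d}  B3 = {a, c}  B4 = {a, b}  B5 = {b, g}  B6 = {e, g}
Tree: B1–B2, B2–B3, B3–B4, B4–B5, B5–B6
Each bag holds 2 vertices, so the decomposition has width 1, which upper-bounds the treewidth. Any graph with an edge has treewidth ≥ 1, and G has the edge f–d. Combining the bounds, tw(G) = 1.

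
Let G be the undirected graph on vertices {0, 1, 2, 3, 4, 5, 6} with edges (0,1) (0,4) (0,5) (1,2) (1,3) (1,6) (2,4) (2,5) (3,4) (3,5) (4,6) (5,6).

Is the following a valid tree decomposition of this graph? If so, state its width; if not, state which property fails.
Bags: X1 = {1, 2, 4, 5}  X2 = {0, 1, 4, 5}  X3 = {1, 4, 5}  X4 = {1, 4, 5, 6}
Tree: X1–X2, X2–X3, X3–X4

A tree decomposition must satisfy three properties: every vertex lies in some bag; for every edge, both endpoints lie together in some bag; and for every vertex, the bags containing it form a connected subtree. Here vertex 3 appears in no bag, so the decomposition is invalid.

No — vertex 3 appears in no bag.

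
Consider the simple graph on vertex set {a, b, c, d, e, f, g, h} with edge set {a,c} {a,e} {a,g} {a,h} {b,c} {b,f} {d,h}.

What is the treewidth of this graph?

A width-1 tree decomposition is:
Bags: B1 = {a, c}  B2 = {a, e}  B3 = {b, c}  B4 = {b, f}  B5 = {a, g}  B6 = {a, h}  B7 = {d, h}
Tree: B1–B2, B1–B3, B3–B4, B2–B5, B2–B6, B6–B7
The largest bag has 2 vertices, giving width 1; this decomposition certifies tw(G) ≤ 1. Since G has at least one edge (e.g. c–a), it is not an edgeless graph, so tw(G) ≥ 1. Hence tw(G) = 1 exactly.

1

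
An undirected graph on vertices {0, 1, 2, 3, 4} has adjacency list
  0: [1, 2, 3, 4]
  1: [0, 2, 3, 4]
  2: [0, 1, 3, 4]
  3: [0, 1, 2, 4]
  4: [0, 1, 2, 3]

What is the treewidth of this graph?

4

A width-4 tree decomposition is:
Bags: B1 = {0, 1, 2, 3, 4}
Tree: (single bag)
A single bag containing all 5 vertices is trivially a valid decomposition of width 4. For the lower bound, the 5 vertices {0, 1, 2, 3, 4} are pairwise adjacent, and any tree decomposition puts a clique entirely inside one bag — forcing width ≥ 4. Combining the bounds, tw(G) = 4.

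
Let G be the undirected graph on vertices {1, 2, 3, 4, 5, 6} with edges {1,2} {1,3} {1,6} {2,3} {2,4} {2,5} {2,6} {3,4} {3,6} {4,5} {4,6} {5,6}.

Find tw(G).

3

A width-3 tree decomposition is:
Bags: B1 = {2, 3, 4, 6}  B2 = {1, 2, 3, 6}  B3 = {2, 4, 5, 6}
Tree: B1–B2, B1–B3
The largest bag has 4 vertices, giving width 3; this decomposition certifies tw(G) ≤ 3. Conversely, {1, 2, 3, 6} is a clique of size 4, and the vertices of any clique must share a bag in every tree decomposition; so some bag has ≥ 4 vertices and tw(G) ≥ 3. The upper and lower bounds meet at 3, so that is the treewidth.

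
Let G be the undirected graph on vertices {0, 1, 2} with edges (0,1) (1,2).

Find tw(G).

A width-1 tree decomposition is:
Bags: B1 = {0, 1}  B2 = {1, 2}
Tree: B1–B2
Each bag holds 2 vertices, so the decomposition has width 1, which upper-bounds the treewidth. G has an edge, so its treewidth is at least 1. Combining the bounds, tw(G) = 1.

1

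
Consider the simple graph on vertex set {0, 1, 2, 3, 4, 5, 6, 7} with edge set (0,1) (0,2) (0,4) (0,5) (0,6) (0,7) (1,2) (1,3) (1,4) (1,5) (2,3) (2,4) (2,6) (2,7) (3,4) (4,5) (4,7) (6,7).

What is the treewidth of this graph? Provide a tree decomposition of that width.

Treewidth 3.
Bags: B1 = {0, 2, 4, 7}  B2 = {0, 1, 2, 4}  B3 = {0, 2, 6, 7}  B4 = {1, 2, 3, 4}  B5 = {0, 1, 4, 5}
Tree: B1–B2, B1–B3, B2–B4, B2–B5

The largest bag has 4 vertices, giving width 3; this decomposition certifies tw(G) ≤ 3. Conversely, {0, 1, 2, 4} is a clique of size 4, and the vertices of any clique must share a bag in every tree decomposition; so some bag has ≥ 4 vertices and tw(G) ≥ 3. Hence tw(G) = 3 exactly.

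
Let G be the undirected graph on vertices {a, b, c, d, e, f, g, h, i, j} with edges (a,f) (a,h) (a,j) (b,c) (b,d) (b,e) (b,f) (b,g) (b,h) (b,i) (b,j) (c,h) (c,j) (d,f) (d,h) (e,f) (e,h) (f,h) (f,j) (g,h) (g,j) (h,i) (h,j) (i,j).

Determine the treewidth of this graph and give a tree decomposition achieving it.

Every bag has size at most 4, so the width is 4 − 1 = 3 and tw(G) ≤ 3. For the lower bound, the 4 vertices {a, f, h, j} are pairwise adjacent, and any tree decomposition puts a clique entirely inside one bag — forcing width ≥ 3. Combining the bounds, tw(G) = 3.

Treewidth 3.
Bags: B1 = {a, f, h, j}  B2 = {b, f, h, j}  B3 = {b, d, f, h}  B4 = {b, g, h, j}  B5 = {b, c, h, j}  B6 = {b, e, f, h}  B7 = {b, h, i, j}
Tree: B1–B2, B2–B3, B2–B4, B2–B5, B3–B6, B5–B7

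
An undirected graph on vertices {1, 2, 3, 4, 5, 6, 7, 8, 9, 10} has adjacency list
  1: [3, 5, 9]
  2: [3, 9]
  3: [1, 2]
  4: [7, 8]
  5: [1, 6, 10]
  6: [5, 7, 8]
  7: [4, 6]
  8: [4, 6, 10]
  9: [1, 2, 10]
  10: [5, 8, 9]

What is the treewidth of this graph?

A width-2 tree decomposition is:
Bags: B1 = {1, 2, 3}  B2 = {1, 2, 9}  B3 = {1, 5, 9}  B4 = {5, 9, 10}  B5 = {5, 6, 10}  B6 = {6, 8, 10}  B7 = {6, 7, 8}  B8 = {4, 7, 8}
Tree: B1–B2, B2–B3, B3–B4, B4–B5, B5–B6, B6–B7, B7–B8
The largest bag has 3 vertices, giving width 2; this decomposition certifies tw(G) ≤ 2. The edges 3–2–9–1–3 form a cycle, so G is not a tree and its treewidth is at least 2. The upper and lower bounds meet at 2, so that is the treewidth.

2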